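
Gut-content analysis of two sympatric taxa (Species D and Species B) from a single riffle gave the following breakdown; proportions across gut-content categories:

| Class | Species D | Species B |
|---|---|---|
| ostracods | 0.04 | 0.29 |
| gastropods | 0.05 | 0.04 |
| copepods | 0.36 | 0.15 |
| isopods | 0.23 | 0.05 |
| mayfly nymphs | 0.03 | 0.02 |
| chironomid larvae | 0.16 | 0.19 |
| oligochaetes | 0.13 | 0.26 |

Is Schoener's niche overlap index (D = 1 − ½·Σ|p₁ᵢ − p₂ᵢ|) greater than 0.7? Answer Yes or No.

Σ|p₁ᵢ − p₂ᵢ| = 0.25 + 0.01 + 0.21 + 0.18 + 0.01 + 0.03 + 0.13 = 0.82
D = 1 − ½ × 0.82 = 1 − 0.410 = 0.5900
D = 0.5900 < 0.7 → No.

No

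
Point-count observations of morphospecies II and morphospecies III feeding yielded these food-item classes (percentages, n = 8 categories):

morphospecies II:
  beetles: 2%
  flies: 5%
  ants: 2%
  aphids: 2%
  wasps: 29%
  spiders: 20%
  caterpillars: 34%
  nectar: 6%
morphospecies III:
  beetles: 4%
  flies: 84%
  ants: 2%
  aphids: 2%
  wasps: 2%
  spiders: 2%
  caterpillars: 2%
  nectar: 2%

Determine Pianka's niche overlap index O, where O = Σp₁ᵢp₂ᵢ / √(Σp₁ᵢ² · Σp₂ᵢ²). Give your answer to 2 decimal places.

0.15

Convert percentages to proportions (divide by 100).
Σ p₁ᵢp₂ᵢ = 0.0008 + 0.0420 + 0.0004 + 0.0004 + 0.0058 + 0.0040 + 0.0068 + 0.0012 = 0.0614
Σp_1ᵢ² = 0.02² + 0.05² + 0.02² + 0.02² + 0.29² + 0.20² + 0.34² + 0.06² = 0.0004 + 0.0025 + 0.0004 + 0.0004 + 0.0841 + 0.0400 + 0.1156 + 0.0036 = 0.2470
Σp_2ᵢ² = 0.04² + 0.84² + 0.02² + 0.02² + 0.02² + 0.02² + 0.02² + 0.02² = 0.0016 + 0.7056 + 0.0004 + 0.0004 + 0.0004 + 0.0004 + 0.0004 + 0.0004 = 0.7096
O = 0.0614 / √(0.2470 × 0.7096) = 0.0614 / 0.41865 = 0.1467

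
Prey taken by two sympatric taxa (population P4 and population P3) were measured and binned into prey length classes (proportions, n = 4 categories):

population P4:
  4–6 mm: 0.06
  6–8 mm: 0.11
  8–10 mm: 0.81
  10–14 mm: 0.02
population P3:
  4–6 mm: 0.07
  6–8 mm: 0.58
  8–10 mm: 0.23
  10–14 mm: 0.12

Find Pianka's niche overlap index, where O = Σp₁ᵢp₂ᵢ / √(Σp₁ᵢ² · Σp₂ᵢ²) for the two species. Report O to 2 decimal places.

0.49

Σ p₁ᵢp₂ᵢ = 0.0042 + 0.0638 + 0.1863 + 0.0024 = 0.2567
Σp_1ᵢ² = 0.06² + 0.11² + 0.81² + 0.02² = 0.0036 + 0.0121 + 0.6561 + 0.0004 = 0.6722
Σp_2ᵢ² = 0.07² + 0.58² + 0.23² + 0.12² = 0.0049 + 0.3364 + 0.0529 + 0.0144 = 0.4086
O = 0.2567 / √(0.6722 × 0.4086) = 0.2567 / 0.52408 = 0.4898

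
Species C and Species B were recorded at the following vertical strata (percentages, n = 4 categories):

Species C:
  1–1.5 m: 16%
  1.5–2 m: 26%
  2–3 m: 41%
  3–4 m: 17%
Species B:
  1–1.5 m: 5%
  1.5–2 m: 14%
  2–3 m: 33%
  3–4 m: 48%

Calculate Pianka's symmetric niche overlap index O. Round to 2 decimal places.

0.81

Convert percentages to proportions (divide by 100).
Σ p₁ᵢp₂ᵢ = 0.0080 + 0.0364 + 0.1353 + 0.0816 = 0.2613
Σp_1ᵢ² = 0.16² + 0.26² + 0.41² + 0.17² = 0.0256 + 0.0676 + 0.1681 + 0.0289 = 0.2902
Σp_2ᵢ² = 0.05² + 0.14² + 0.33² + 0.48² = 0.0025 + 0.0196 + 0.1089 + 0.2304 = 0.3614
O = 0.2613 / √(0.2902 × 0.3614) = 0.2613 / 0.32385 = 0.8069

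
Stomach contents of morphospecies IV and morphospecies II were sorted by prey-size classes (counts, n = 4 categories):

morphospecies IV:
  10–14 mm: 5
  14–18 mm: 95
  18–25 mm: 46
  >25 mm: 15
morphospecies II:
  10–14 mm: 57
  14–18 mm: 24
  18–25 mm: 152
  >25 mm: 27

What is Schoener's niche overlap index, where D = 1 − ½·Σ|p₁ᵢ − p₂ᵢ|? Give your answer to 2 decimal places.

Proportions for morphospecies IV (n=161): 5/161=0.0311, 95/161=0.5901, 46/161=0.2857, 15/161=0.0932
Proportions for morphospecies II (n=260): 57/260=0.2192, 24/260=0.0923, 152/260=0.5846, 27/260=0.1038
Σ|p₁ᵢ − p₂ᵢ| = 0.1881 + 0.4978 + 0.2989 + 0.0106 = 0.9954
D = 1 − ½ × 0.9954 = 1 − 0.49770 = 0.50230

0.50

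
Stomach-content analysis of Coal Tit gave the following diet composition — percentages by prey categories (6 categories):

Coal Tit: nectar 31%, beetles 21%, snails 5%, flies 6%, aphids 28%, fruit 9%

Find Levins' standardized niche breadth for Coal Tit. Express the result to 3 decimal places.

0.659

Convert percentages to proportions (divide by 100).
Σpᵢ² = 0.31² + 0.21² + 0.05² + 0.06² + 0.28² + 0.09² = 0.0961 + 0.0441 + 0.0025 + 0.0036 + 0.0784 + 0.0081 = 0.2328
B = 1 / 0.2328 = 4.29553
Bₛ = (B − 1)/(n − 1) = (4.29553 − 1)/(6 − 1) = 3.29553/5 = 0.65911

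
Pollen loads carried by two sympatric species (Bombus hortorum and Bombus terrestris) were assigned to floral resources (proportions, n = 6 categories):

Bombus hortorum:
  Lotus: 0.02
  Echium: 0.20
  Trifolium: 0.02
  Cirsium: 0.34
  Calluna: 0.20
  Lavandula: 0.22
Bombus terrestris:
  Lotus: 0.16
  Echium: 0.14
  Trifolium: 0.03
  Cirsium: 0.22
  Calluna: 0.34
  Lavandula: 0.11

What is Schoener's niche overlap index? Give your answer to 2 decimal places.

0.71

Σ|p₁ᵢ − p₂ᵢ| = 0.14 + 0.06 + 0.01 + 0.12 + 0.14 + 0.11 = 0.58
D = 1 − ½ × 0.58 = 1 − 0.290 = 0.7100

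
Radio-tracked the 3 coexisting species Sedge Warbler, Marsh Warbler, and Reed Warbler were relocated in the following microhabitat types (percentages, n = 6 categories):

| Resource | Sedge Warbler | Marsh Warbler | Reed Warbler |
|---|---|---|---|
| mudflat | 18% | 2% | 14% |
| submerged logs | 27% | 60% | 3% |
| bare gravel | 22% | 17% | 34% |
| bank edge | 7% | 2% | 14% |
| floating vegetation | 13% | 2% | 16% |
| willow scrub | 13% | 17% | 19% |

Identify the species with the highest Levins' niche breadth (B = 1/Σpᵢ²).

Convert percentages to proportions (divide by 100).
Σp_Sedgᵢ² = 0.18² + 0.27² + 0.22² + 0.07² + 0.13² + 0.13² = 0.0324 + 0.0729 + 0.0484 + 0.0049 + 0.0169 + 0.0169 = 0.1924
B_Sedg = 1 / 0.1924 = 5.1975
Σp_Marsᵢ² = 0.02² + 0.60² + 0.17² + 0.02² + 0.02² + 0.17² = 0.0004 + 0.3600 + 0.0289 + 0.0004 + 0.0004 + 0.0289 = 0.4190
B_Mars = 1 / 0.4190 = 2.3866
Σp_Reedᵢ² = 0.14² + 0.03² + 0.34² + 0.14² + 0.16² + 0.19² = 0.0196 + 0.0009 + 0.1156 + 0.0196 + 0.0256 + 0.0361 = 0.2174
B_Reed = 1 / 0.2174 = 4.5998
Highest B → broadest niche (most generalist): Sedge Warbler (B = 5.20).

Sedge Warbler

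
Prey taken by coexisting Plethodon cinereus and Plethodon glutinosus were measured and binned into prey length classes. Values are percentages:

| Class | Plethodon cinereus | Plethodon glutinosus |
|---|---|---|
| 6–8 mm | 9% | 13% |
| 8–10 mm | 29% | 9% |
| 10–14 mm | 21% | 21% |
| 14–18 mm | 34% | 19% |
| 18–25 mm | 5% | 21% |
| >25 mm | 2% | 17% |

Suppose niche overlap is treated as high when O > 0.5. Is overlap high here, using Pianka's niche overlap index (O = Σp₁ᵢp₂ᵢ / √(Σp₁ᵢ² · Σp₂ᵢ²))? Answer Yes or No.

Yes

Convert percentages to proportions (divide by 100).
Σ p₁ᵢp₂ᵢ = 0.0117 + 0.0261 + 0.0441 + 0.0646 + 0.0105 + 0.0034 = 0.1604
Σp_1ᵢ² = 0.09² + 0.29² + 0.21² + 0.34² + 0.05² + 0.02² = 0.0081 + 0.0841 + 0.0441 + 0.1156 + 0.0025 + 0.0004 = 0.2548
Σp_2ᵢ² = 0.13² + 0.09² + 0.21² + 0.19² + 0.21² + 0.17² = 0.0169 + 0.0081 + 0.0441 + 0.0361 + 0.0441 + 0.0289 = 0.1782
O = 0.1604 / √(0.2548 × 0.1782) = 0.1604 / 0.21309 = 0.7527
O = 0.7527 > 0.5 → Yes.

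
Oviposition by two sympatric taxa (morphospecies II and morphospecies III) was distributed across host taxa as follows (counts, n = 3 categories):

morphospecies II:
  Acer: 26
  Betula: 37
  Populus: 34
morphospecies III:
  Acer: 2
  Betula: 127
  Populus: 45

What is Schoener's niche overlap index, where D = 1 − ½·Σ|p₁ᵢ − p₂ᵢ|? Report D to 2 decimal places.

Proportions for morphospecies II (n=97): 26/97=0.2680, 37/97=0.3814, 34/97=0.3505
Proportions for morphospecies III (n=174): 2/174=0.0115, 127/174=0.7299, 45/174=0.2586
Σ|p₁ᵢ − p₂ᵢ| = 0.2565 + 0.3485 + 0.0919 = 0.6969
D = 1 − ½ × 0.6969 = 1 − 0.34845 = 0.65155

0.65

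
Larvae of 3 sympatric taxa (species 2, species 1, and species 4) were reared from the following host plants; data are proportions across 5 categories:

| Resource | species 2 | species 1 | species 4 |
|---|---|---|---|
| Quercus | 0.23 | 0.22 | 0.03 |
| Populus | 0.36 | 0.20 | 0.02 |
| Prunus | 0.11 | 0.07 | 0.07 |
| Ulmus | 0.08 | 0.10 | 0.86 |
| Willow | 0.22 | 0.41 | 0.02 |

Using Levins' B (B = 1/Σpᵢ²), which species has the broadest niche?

Σp_2ᵢ² = 0.23² + 0.36² + 0.11² + 0.08² + 0.22² = 0.0529 + 0.1296 + 0.0121 + 0.0064 + 0.0484 = 0.2494
B_2 = 1 / 0.2494 = 4.0096
Σp_1ᵢ² = 0.22² + 0.20² + 0.07² + 0.10² + 0.41² = 0.0484 + 0.0400 + 0.0049 + 0.0100 + 0.1681 = 0.2714
B_1 = 1 / 0.2714 = 3.6846
Σp_4ᵢ² = 0.03² + 0.02² + 0.07² + 0.86² + 0.02² = 0.0009 + 0.0004 + 0.0049 + 0.7396 + 0.0004 = 0.7462
B_4 = 1 / 0.7462 = 1.3401
Highest B → broadest niche (most generalist): species 2 (B = 4.01).

species 2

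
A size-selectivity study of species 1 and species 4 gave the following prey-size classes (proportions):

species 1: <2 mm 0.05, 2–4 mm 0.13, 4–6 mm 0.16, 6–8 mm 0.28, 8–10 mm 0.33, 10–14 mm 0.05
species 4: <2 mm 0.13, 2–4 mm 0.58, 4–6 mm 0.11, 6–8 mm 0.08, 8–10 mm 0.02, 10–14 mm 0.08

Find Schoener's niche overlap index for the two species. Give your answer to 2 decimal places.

0.44

Σ|p₁ᵢ − p₂ᵢ| = 0.08 + 0.45 + 0.05 + 0.20 + 0.31 + 0.03 = 1.12
D = 1 − ½ × 1.12 = 1 − 0.560 = 0.4400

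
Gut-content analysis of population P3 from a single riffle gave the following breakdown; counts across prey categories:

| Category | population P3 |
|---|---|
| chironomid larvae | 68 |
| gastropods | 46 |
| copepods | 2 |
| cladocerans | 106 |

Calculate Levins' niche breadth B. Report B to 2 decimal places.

2.74

Proportions for population P3 (n=222): 68/222=0.3063, 46/222=0.2072, 2/222=0.0090, 106/222=0.4775
Σpᵢ² = 0.3063² + 0.2072² + 0.0090² + 0.4775² = 0.093820 + 0.042932 + 0.000081 + 0.228006 = 0.364839
B = 1 / 0.364839 = 2.7409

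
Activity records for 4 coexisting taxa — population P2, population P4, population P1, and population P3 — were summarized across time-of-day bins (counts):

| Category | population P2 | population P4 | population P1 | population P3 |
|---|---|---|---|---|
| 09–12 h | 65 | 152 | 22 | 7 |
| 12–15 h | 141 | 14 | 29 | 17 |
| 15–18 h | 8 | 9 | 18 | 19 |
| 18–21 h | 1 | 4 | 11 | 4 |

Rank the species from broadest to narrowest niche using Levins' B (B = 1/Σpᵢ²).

population P1 > population P3 > population P2 > population P4

Proportions for population P2 (n=215): 65/215=0.3023, 141/215=0.6558, 8/215=0.0372, 1/215=0.0047
Proportions for population P4 (n=179): 152/179=0.8492, 14/179=0.0782, 9/179=0.0503, 4/179=0.0223
Proportions for population P1 (n=80): 22/80=0.2750, 29/80=0.3625, 18/80=0.2250, 11/80=0.1375
Proportions for population P3 (n=47): 7/47=0.1489, 17/47=0.3617, 19/47=0.4043, 4/47=0.0851
Σp_P2ᵢ² = 0.3023² + 0.6558² + 0.0372² + 0.0047² = 0.091385 + 0.430074 + 0.001384 + 0.000022 = 0.522865
B_P2 = 1 / 0.522865 = 1.9125
Σp_P4ᵢ² = 0.8492² + 0.0782² + 0.0503² + 0.0223² = 0.721141 + 0.006115 + 0.002530 + 0.000497 = 0.730283
B_P4 = 1 / 0.730283 = 1.3693
Σp_P1ᵢ² = 0.2750² + 0.3625² + 0.2250² + 0.1375² = 0.075625 + 0.131406 + 0.050625 + 0.018906 = 0.276562
B_P1 = 1 / 0.276562 = 3.6158
Σp_P3ᵢ² = 0.1489² + 0.3617² + 0.4043² + 0.0851² = 0.022171 + 0.130827 + 0.163458 + 0.007242 = 0.323698
B_P3 = 1 / 0.323698 = 3.0893
Ranking by B (broadest → narrowest): population P1 (3.62) > population P3 (3.09) > population P2 (1.91) > population P4 (1.37)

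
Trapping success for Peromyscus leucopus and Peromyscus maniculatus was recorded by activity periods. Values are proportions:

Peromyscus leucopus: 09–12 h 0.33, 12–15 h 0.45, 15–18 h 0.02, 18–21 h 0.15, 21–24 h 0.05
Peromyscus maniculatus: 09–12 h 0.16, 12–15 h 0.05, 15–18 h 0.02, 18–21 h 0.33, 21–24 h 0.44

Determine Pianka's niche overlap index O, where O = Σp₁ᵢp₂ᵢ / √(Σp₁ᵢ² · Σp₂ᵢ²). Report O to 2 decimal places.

Σ p₁ᵢp₂ᵢ = 0.0528 + 0.0225 + 0.0004 + 0.0495 + 0.0220 = 0.1472
Σp_1ᵢ² = 0.33² + 0.45² + 0.02² + 0.15² + 0.05² = 0.1089 + 0.2025 + 0.0004 + 0.0225 + 0.0025 = 0.3368
Σp_2ᵢ² = 0.16² + 0.05² + 0.02² + 0.33² + 0.44² = 0.0256 + 0.0025 + 0.0004 + 0.1089 + 0.1936 = 0.3310
O = 0.1472 / √(0.3368 × 0.3310) = 0.1472 / 0.33389 = 0.4409

0.44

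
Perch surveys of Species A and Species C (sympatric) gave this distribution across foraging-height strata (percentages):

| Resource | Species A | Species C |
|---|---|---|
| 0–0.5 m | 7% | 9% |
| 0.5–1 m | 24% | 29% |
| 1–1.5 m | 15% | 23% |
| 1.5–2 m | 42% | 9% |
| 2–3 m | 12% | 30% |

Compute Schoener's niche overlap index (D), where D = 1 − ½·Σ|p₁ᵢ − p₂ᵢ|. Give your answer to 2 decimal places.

0.67

Convert percentages to proportions (divide by 100).
Σ|p₁ᵢ − p₂ᵢ| = 0.02 + 0.05 + 0.08 + 0.33 + 0.18 = 0.66
D = 1 − ½ × 0.66 = 1 − 0.330 = 0.6700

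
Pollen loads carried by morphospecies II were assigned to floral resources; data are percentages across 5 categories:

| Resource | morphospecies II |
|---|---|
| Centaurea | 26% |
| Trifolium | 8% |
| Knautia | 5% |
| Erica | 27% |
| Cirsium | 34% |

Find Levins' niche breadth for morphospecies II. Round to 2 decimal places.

Convert percentages to proportions (divide by 100).
Σpᵢ² = 0.26² + 0.08² + 0.05² + 0.27² + 0.34² = 0.0676 + 0.0064 + 0.0025 + 0.0729 + 0.1156 = 0.2650
B = 1 / 0.2650 = 3.7736

3.77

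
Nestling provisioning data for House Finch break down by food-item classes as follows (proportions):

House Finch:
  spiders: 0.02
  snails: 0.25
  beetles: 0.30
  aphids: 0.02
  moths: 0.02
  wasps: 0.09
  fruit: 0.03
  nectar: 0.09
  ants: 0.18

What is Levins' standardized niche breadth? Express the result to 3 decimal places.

Σpᵢ² = 0.02² + 0.25² + 0.30² + 0.02² + 0.02² + 0.09² + 0.03² + 0.09² + 0.18² = 0.0004 + 0.0625 + 0.0900 + 0.0004 + 0.0004 + 0.0081 + 0.0009 + 0.0081 + 0.0324 = 0.2032
B = 1 / 0.2032 = 4.92126
Bₛ = (B − 1)/(n − 1) = (4.92126 − 1)/(9 − 1) = 3.92126/8 = 0.49016

0.490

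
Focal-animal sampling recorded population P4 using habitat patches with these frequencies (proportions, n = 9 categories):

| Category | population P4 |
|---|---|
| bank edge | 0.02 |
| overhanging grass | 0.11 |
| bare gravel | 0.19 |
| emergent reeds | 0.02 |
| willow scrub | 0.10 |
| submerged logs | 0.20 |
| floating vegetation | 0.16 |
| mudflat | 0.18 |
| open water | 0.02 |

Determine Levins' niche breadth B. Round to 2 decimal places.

6.35

Σpᵢ² = 0.02² + 0.11² + 0.19² + 0.02² + 0.10² + 0.20² + 0.16² + 0.18² + 0.02² = 0.0004 + 0.0121 + 0.0361 + 0.0004 + 0.0100 + 0.0400 + 0.0256 + 0.0324 + 0.0004 = 0.1574
B = 1 / 0.1574 = 6.3532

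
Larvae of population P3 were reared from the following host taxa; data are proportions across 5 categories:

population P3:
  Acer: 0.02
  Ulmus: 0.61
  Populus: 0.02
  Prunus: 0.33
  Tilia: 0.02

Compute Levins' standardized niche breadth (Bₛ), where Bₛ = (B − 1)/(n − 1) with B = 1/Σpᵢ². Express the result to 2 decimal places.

0.27

Σpᵢ² = 0.02² + 0.61² + 0.02² + 0.33² + 0.02² = 0.0004 + 0.3721 + 0.0004 + 0.1089 + 0.0004 = 0.4822
B = 1 / 0.4822 = 2.0738
Bₛ = (B − 1)/(n − 1) = (2.0738 − 1)/(5 − 1) = 1.0738/4 = 0.2685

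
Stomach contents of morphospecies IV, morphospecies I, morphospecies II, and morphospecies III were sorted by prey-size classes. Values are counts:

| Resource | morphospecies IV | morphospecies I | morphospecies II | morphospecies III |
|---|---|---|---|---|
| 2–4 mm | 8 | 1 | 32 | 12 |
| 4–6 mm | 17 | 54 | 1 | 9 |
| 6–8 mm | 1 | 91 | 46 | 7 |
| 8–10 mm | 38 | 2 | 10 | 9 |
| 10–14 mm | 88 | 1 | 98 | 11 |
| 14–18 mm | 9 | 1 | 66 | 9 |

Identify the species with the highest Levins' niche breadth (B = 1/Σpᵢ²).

morphospecies III

Proportions for morphospecies IV (n=161): 8/161=0.0497, 17/161=0.1056, 1/161=0.0062, 38/161=0.2360, 88/161=0.5466, 9/161=0.0559
Proportions for morphospecies I (n=150): 1/150=0.0067, 54/150=0.3600, 91/150=0.6067, 2/150=0.0133, 1/150=0.0067, 1/150=0.0067
Proportions for morphospecies II (n=253): 32/253=0.1265, 1/253=0.0040, 46/253=0.1818, 10/253=0.0395, 98/253=0.3874, 66/253=0.2609
Proportions for morphospecies III (n=57): 12/57=0.2105, 9/57=0.1579, 7/57=0.1228, 9/57=0.1579, 11/57=0.1930, 9/57=0.1579
Σp_IVᵢ² = 0.0497² + 0.1056² + 0.0062² + 0.2360² + 0.5466² + 0.0559² = 0.002470 + 0.011151 + 0.000038 + 0.055696 + 0.298772 + 0.003125 = 0.371252
B_IV = 1 / 0.371252 = 2.6936
Σp_Iᵢ² = 0.0067² + 0.3600² + 0.6067² + 0.0133² + 0.0067² + 0.0067² = 0.000045 + 0.129600 + 0.368085 + 0.000177 + 0.000045 + 0.000045 = 0.497997
B_I = 1 / 0.497997 = 2.0080
Σp_IIᵢ² = 0.1265² + 0.0040² + 0.1818² + 0.0395² + 0.3874² + 0.2609² = 0.016002 + 0.000016 + 0.033051 + 0.001560 + 0.150079 + 0.068069 = 0.268777
B_II = 1 / 0.268777 = 3.7206
Σp_IIIᵢ² = 0.2105² + 0.1579² + 0.1228² + 0.1579² + 0.1930² + 0.1579² = 0.044310 + 0.024932 + 0.015080 + 0.024932 + 0.037249 + 0.024932 = 0.171435
B_III = 1 / 0.171435 = 5.8331
Highest B → broadest niche (most generalist): morphospecies III (B = 5.83).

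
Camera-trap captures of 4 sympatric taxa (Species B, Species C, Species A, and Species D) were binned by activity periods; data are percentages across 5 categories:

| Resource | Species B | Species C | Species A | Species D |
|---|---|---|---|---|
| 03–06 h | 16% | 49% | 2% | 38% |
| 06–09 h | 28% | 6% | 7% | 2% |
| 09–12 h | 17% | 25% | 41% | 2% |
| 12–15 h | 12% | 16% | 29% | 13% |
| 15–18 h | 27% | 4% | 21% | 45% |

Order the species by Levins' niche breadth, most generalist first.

Species B > Species A > Species C > Species D

Convert percentages to proportions (divide by 100).
Σp_Bᵢ² = 0.16² + 0.28² + 0.17² + 0.12² + 0.27² = 0.0256 + 0.0784 + 0.0289 + 0.0144 + 0.0729 = 0.2202
B_B = 1 / 0.2202 = 4.5413
Σp_Cᵢ² = 0.49² + 0.06² + 0.25² + 0.16² + 0.04² = 0.2401 + 0.0036 + 0.0625 + 0.0256 + 0.0016 = 0.3334
B_C = 1 / 0.3334 = 2.9994
Σp_Aᵢ² = 0.02² + 0.07² + 0.41² + 0.29² + 0.21² = 0.0004 + 0.0049 + 0.1681 + 0.0841 + 0.0441 = 0.3016
B_A = 1 / 0.3016 = 3.3156
Σp_Dᵢ² = 0.38² + 0.02² + 0.02² + 0.13² + 0.45² = 0.1444 + 0.0004 + 0.0004 + 0.0169 + 0.2025 = 0.3646
B_D = 1 / 0.3646 = 2.7427
Ranking by B (broadest → narrowest): Species B (4.54) > Species A (3.32) > Species C (3.00) > Species D (2.74)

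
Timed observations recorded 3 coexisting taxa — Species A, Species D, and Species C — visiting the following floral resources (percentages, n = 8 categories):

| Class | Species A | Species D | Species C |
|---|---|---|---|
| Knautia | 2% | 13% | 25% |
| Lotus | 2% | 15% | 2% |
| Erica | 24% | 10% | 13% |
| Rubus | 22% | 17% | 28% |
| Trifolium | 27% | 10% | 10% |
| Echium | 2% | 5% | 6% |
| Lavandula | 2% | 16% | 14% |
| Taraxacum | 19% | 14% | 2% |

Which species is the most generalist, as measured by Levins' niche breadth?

Convert percentages to proportions (divide by 100).
Σp_Aᵢ² = 0.02² + 0.02² + 0.24² + 0.22² + 0.27² + 0.02² + 0.02² + 0.19² = 0.0004 + 0.0004 + 0.0576 + 0.0484 + 0.0729 + 0.0004 + 0.0004 + 0.0361 = 0.2166
B_A = 1 / 0.2166 = 4.6168
Σp_Dᵢ² = 0.13² + 0.15² + 0.10² + 0.17² + 0.10² + 0.05² + 0.16² + 0.14² = 0.0169 + 0.0225 + 0.0100 + 0.0289 + 0.0100 + 0.0025 + 0.0256 + 0.0196 = 0.1360
B_D = 1 / 0.1360 = 7.3529
Σp_Cᵢ² = 0.25² + 0.02² + 0.13² + 0.28² + 0.10² + 0.06² + 0.14² + 0.02² = 0.0625 + 0.0004 + 0.0169 + 0.0784 + 0.0100 + 0.0036 + 0.0196 + 0.0004 = 0.1918
B_C = 1 / 0.1918 = 5.2138
Highest B → broadest niche (most generalist): Species D (B = 7.35).

Species D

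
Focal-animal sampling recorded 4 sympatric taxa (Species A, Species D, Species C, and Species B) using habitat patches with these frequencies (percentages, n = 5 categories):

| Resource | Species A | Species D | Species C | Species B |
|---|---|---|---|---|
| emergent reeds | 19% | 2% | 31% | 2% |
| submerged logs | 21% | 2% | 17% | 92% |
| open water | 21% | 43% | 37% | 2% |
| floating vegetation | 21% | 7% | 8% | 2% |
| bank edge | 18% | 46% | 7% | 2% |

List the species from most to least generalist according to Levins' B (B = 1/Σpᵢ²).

Convert percentages to proportions (divide by 100).
Σp_Aᵢ² = 0.19² + 0.21² + 0.21² + 0.21² + 0.18² = 0.0361 + 0.0441 + 0.0441 + 0.0441 + 0.0324 = 0.2008
B_A = 1 / 0.2008 = 4.9801
Σp_Dᵢ² = 0.02² + 0.02² + 0.43² + 0.07² + 0.46² = 0.0004 + 0.0004 + 0.1849 + 0.0049 + 0.2116 = 0.4022
B_D = 1 / 0.4022 = 2.4863
Σp_Cᵢ² = 0.31² + 0.17² + 0.37² + 0.08² + 0.07² = 0.0961 + 0.0289 + 0.1369 + 0.0064 + 0.0049 = 0.2732
B_C = 1 / 0.2732 = 3.6603
Σp_Bᵢ² = 0.02² + 0.92² + 0.02² + 0.02² + 0.02² = 0.0004 + 0.8464 + 0.0004 + 0.0004 + 0.0004 = 0.8480
B_B = 1 / 0.8480 = 1.1792
Ranking by B (broadest → narrowest): Species A (4.98) > Species C (3.66) > Species D (2.49) > Species B (1.18)

Species A > Species C > Species D > Species B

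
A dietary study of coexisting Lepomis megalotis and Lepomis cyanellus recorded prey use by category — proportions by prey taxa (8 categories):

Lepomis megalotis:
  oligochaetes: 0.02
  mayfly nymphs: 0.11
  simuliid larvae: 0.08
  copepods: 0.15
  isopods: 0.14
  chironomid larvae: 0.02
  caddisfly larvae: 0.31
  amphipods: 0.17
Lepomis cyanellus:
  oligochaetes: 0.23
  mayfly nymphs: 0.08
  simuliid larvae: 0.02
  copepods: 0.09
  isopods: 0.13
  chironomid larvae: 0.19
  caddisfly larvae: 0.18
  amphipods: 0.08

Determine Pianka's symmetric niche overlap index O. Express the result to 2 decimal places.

Σ p₁ᵢp₂ᵢ = 0.0046 + 0.0088 + 0.0016 + 0.0135 + 0.0182 + 0.0038 + 0.0558 + 0.0136 = 0.1199
Σp_1ᵢ² = 0.02² + 0.11² + 0.08² + 0.15² + 0.14² + 0.02² + 0.31² + 0.17² = 0.0004 + 0.0121 + 0.0064 + 0.0225 + 0.0196 + 0.0004 + 0.0961 + 0.0289 = 0.1864
Σp_2ᵢ² = 0.23² + 0.08² + 0.02² + 0.09² + 0.13² + 0.19² + 0.18² + 0.08² = 0.0529 + 0.0064 + 0.0004 + 0.0081 + 0.0169 + 0.0361 + 0.0324 + 0.0064 = 0.1596
O = 0.1199 / √(0.1864 × 0.1596) = 0.1199 / 0.17248 = 0.6952

0.70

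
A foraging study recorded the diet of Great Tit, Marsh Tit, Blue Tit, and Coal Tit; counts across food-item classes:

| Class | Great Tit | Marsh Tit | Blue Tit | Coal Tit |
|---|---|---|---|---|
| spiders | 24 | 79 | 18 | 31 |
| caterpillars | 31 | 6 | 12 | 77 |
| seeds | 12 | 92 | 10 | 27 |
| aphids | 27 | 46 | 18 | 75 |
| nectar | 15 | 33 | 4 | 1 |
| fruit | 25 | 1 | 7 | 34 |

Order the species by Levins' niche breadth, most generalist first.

Great Tit > Blue Tit > Coal Tit > Marsh Tit

Proportions for Great Tit (n=134): 24/134=0.1791, 31/134=0.2313, 12/134=0.0896, 27/134=0.2015, 15/134=0.1119, 25/134=0.1866
Proportions for Marsh Tit (n=257): 79/257=0.3074, 6/257=0.0233, 92/257=0.3580, 46/257=0.1790, 33/257=0.1284, 1/257=0.0039
Proportions for Blue Tit (n=69): 18/69=0.2609, 12/69=0.1739, 10/69=0.1449, 18/69=0.2609, 4/69=0.0580, 7/69=0.1014
Proportions for Coal Tit (n=245): 31/245=0.1265, 77/245=0.3143, 27/245=0.1102, 75/245=0.3061, 1/245=0.0041, 34/245=0.1388
Σp_Greaᵢ² = 0.1791² + 0.2313² + 0.0896² + 0.2015² + 0.1119² + 0.1866² = 0.032077 + 0.053500 + 0.008028 + 0.040602 + 0.012522 + 0.034820 = 0.181549
B_Grea = 1 / 0.181549 = 5.5082
Σp_Marsᵢ² = 0.3074² + 0.0233² + 0.3580² + 0.1790² + 0.1284² + 0.0039² = 0.094495 + 0.000543 + 0.128164 + 0.032041 + 0.016487 + 0.000015 = 0.271745
B_Mars = 1 / 0.271745 = 3.6799
Σp_Blueᵢ² = 0.2609² + 0.1739² + 0.1449² + 0.2609² + 0.0580² + 0.1014² = 0.068069 + 0.030241 + 0.020996 + 0.068069 + 0.003364 + 0.010282 = 0.201021
B_Blue = 1 / 0.201021 = 4.9746
Σp_Coalᵢ² = 0.1265² + 0.3143² + 0.1102² + 0.3061² + 0.0041² + 0.1388² = 0.016002 + 0.098784 + 0.012144 + 0.093697 + 0.000017 + 0.019265 = 0.239909
B_Coal = 1 / 0.239909 = 4.1682
Ranking by B (broadest → narrowest): Great Tit (5.51) > Blue Tit (4.97) > Coal Tit (4.17) > Marsh Tit (3.68)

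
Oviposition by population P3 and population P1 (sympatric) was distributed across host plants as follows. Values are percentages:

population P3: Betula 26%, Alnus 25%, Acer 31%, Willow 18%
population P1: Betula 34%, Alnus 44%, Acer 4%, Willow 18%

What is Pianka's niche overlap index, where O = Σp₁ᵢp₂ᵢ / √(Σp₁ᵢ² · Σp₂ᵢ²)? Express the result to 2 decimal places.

Convert percentages to proportions (divide by 100).
Σ p₁ᵢp₂ᵢ = 0.0884 + 0.1100 + 0.0124 + 0.0324 = 0.2432
Σp_1ᵢ² = 0.26² + 0.25² + 0.31² + 0.18² = 0.0676 + 0.0625 + 0.0961 + 0.0324 = 0.2586
Σp_2ᵢ² = 0.34² + 0.44² + 0.04² + 0.18² = 0.1156 + 0.1936 + 0.0016 + 0.0324 = 0.3432
O = 0.2432 / √(0.2586 × 0.3432) = 0.2432 / 0.29791 = 0.8164

0.82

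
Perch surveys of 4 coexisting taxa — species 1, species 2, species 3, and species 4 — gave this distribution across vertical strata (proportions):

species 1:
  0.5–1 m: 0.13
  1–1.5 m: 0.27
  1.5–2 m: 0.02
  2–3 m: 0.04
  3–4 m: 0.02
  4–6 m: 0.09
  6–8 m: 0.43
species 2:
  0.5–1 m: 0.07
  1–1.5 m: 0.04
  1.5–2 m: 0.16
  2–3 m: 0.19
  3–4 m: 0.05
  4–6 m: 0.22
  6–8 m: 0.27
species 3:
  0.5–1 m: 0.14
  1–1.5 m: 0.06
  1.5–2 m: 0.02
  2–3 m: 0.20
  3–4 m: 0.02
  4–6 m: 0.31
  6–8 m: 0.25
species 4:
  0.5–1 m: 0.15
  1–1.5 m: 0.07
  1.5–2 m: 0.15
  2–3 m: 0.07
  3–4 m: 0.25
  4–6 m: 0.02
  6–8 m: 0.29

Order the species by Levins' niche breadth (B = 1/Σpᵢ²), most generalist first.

Σp_1ᵢ² = 0.13² + 0.27² + 0.02² + 0.04² + 0.02² + 0.09² + 0.43² = 0.0169 + 0.0729 + 0.0004 + 0.0016 + 0.0004 + 0.0081 + 0.1849 = 0.2852
B_1 = 1 / 0.2852 = 3.5063
Σp_2ᵢ² = 0.07² + 0.04² + 0.16² + 0.19² + 0.05² + 0.22² + 0.27² = 0.0049 + 0.0016 + 0.0256 + 0.0361 + 0.0025 + 0.0484 + 0.0729 = 0.1920
B_2 = 1 / 0.1920 = 5.2083
Σp_3ᵢ² = 0.14² + 0.06² + 0.02² + 0.20² + 0.02² + 0.31² + 0.25² = 0.0196 + 0.0036 + 0.0004 + 0.0400 + 0.0004 + 0.0961 + 0.0625 = 0.2226
B_3 = 1 / 0.2226 = 4.4924
Σp_4ᵢ² = 0.15² + 0.07² + 0.15² + 0.07² + 0.25² + 0.02² + 0.29² = 0.0225 + 0.0049 + 0.0225 + 0.0049 + 0.0625 + 0.0004 + 0.0841 = 0.2018
B_4 = 1 / 0.2018 = 4.9554
Ranking by B (broadest → narrowest): species 2 (5.21) > species 4 (4.96) > species 3 (4.49) > species 1 (3.51)

species 2 > species 4 > species 3 > species 1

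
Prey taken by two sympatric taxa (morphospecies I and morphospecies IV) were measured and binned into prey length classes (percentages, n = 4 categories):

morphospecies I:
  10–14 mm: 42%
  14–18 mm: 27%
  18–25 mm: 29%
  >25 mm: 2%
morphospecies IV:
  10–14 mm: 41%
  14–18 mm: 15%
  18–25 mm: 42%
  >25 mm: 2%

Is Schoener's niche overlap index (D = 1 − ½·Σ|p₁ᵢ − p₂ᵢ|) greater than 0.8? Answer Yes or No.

Convert percentages to proportions (divide by 100).
Σ|p₁ᵢ − p₂ᵢ| = 0.01 + 0.12 + 0.13 + 0.00 = 0.26
D = 1 − ½ × 0.26 = 1 − 0.130 = 0.8700
D = 0.8700 > 0.8 → Yes.

Yes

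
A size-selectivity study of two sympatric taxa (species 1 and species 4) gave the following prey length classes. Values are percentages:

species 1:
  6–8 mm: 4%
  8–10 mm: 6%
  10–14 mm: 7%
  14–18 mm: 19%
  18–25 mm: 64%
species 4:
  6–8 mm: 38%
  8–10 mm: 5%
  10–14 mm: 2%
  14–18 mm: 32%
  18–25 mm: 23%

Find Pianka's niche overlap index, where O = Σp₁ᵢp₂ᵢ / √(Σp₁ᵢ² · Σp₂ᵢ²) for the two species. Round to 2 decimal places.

0.61

Convert percentages to proportions (divide by 100).
Σ p₁ᵢp₂ᵢ = 0.0152 + 0.0030 + 0.0014 + 0.0608 + 0.1472 = 0.2276
Σp_1ᵢ² = 0.04² + 0.06² + 0.07² + 0.19² + 0.64² = 0.0016 + 0.0036 + 0.0049 + 0.0361 + 0.4096 = 0.4558
Σp_2ᵢ² = 0.38² + 0.05² + 0.02² + 0.32² + 0.23² = 0.1444 + 0.0025 + 0.0004 + 0.1024 + 0.0529 = 0.3026
O = 0.2276 / √(0.4558 × 0.3026) = 0.2276 / 0.37138 = 0.6128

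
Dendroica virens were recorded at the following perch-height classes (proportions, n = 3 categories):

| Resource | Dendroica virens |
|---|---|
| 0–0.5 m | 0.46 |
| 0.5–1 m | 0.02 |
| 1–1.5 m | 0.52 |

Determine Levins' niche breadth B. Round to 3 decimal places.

2.073

Σpᵢ² = 0.46² + 0.02² + 0.52² = 0.2116 + 0.0004 + 0.2704 = 0.4824
B = 1 / 0.4824 = 2.07297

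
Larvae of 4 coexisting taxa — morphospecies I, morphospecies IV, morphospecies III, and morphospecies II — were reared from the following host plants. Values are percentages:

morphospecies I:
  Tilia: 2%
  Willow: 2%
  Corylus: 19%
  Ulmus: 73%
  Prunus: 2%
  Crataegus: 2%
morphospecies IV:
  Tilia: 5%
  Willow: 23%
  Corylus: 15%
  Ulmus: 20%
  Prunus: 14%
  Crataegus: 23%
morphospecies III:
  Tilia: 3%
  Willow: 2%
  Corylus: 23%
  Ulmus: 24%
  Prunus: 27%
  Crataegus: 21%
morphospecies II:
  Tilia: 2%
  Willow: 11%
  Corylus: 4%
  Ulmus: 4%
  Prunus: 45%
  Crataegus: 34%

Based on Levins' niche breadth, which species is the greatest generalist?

morphospecies IV

Convert percentages to proportions (divide by 100).
Σp_Iᵢ² = 0.02² + 0.02² + 0.19² + 0.73² + 0.02² + 0.02² = 0.0004 + 0.0004 + 0.0361 + 0.5329 + 0.0004 + 0.0004 = 0.5706
B_I = 1 / 0.5706 = 1.7525
Σp_IVᵢ² = 0.05² + 0.23² + 0.15² + 0.20² + 0.14² + 0.23² = 0.0025 + 0.0529 + 0.0225 + 0.0400 + 0.0196 + 0.0529 = 0.1904
B_IV = 1 / 0.1904 = 5.2521
Σp_IIIᵢ² = 0.03² + 0.02² + 0.23² + 0.24² + 0.27² + 0.21² = 0.0009 + 0.0004 + 0.0529 + 0.0576 + 0.0729 + 0.0441 = 0.2288
B_III = 1 / 0.2288 = 4.3706
Σp_IIᵢ² = 0.02² + 0.11² + 0.04² + 0.04² + 0.45² + 0.34² = 0.0004 + 0.0121 + 0.0016 + 0.0016 + 0.2025 + 0.1156 = 0.3338
B_II = 1 / 0.3338 = 2.9958
Highest B → broadest niche (most generalist): morphospecies IV (B = 5.25).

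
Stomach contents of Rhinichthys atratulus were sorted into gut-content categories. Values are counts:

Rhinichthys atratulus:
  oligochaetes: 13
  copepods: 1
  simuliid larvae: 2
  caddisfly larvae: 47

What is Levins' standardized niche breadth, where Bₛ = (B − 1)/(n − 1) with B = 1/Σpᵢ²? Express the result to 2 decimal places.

Proportions for Rhinichthys atratulus (n=63): 13/63=0.2063, 1/63=0.0159, 2/63=0.0317, 47/63=0.7460
Σpᵢ² = 0.2063² + 0.0159² + 0.0317² + 0.7460² = 0.042560 + 0.000253 + 0.001005 + 0.556516 = 0.600334
B = 1 / 0.600334 = 1.6657
Bₛ = (B − 1)/(n − 1) = (1.6657 − 1)/(4 − 1) = 0.6657/3 = 0.2219

0.22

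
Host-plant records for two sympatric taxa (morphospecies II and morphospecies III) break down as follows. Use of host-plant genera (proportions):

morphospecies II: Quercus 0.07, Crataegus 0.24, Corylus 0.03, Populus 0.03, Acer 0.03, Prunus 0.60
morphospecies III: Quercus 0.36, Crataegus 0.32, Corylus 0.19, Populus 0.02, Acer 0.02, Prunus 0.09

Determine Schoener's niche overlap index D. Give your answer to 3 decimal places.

Σ|p₁ᵢ − p₂ᵢ| = 0.29 + 0.08 + 0.16 + 0.01 + 0.01 + 0.51 = 1.06
D = 1 − ½ × 1.06 = 1 − 0.530 = 0.47000

0.470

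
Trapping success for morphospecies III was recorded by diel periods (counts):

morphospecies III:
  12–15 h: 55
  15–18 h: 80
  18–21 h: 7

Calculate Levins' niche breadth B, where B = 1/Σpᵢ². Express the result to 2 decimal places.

2.13

Proportions for morphospecies III (n=142): 55/142=0.3873, 80/142=0.5634, 7/142=0.0493
Σpᵢ² = 0.3873² + 0.5634² + 0.0493² = 0.150001 + 0.317420 + 0.002430 = 0.469851
B = 1 / 0.469851 = 2.1283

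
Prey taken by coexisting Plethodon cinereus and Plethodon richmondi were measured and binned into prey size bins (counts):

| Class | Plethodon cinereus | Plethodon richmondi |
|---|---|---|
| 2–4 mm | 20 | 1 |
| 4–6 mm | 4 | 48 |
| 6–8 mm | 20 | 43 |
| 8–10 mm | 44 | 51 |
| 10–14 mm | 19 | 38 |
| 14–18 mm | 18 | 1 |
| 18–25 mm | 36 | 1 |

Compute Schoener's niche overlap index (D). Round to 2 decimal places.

Proportions for Plethodon cinereus (n=161): 20/161=0.1242, 4/161=0.0248, 20/161=0.1242, 44/161=0.2733, 19/161=0.1180, 18/161=0.1118, 36/161=0.2236
Proportions for Plethodon richmondi (n=183): 1/183=0.0055, 48/183=0.2623, 43/183=0.2350, 51/183=0.2787, 38/183=0.2077, 1/183=0.0055, 1/183=0.0055
Σ|p₁ᵢ − p₂ᵢ| = 0.1187 + 0.2375 + 0.1108 + 0.0054 + 0.0897 + 0.1063 + 0.2181 = 0.8865
D = 1 − ½ × 0.8865 = 1 − 0.44325 = 0.55675

0.56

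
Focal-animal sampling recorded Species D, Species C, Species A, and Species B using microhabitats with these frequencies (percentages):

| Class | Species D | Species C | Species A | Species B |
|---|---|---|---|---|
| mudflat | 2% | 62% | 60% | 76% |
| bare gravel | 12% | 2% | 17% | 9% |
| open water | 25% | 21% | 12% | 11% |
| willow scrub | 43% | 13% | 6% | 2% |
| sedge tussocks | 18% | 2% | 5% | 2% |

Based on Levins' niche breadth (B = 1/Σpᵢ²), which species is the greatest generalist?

Species D

Convert percentages to proportions (divide by 100).
Σp_Dᵢ² = 0.02² + 0.12² + 0.25² + 0.43² + 0.18² = 0.0004 + 0.0144 + 0.0625 + 0.1849 + 0.0324 = 0.2946
B_D = 1 / 0.2946 = 3.3944
Σp_Cᵢ² = 0.62² + 0.02² + 0.21² + 0.13² + 0.02² = 0.3844 + 0.0004 + 0.0441 + 0.0169 + 0.0004 = 0.4462
B_C = 1 / 0.4462 = 2.2411
Σp_Aᵢ² = 0.60² + 0.17² + 0.12² + 0.06² + 0.05² = 0.3600 + 0.0289 + 0.0144 + 0.0036 + 0.0025 = 0.4094
B_A = 1 / 0.4094 = 2.4426
Σp_Bᵢ² = 0.76² + 0.09² + 0.11² + 0.02² + 0.02² = 0.5776 + 0.0081 + 0.0121 + 0.0004 + 0.0004 = 0.5986
B_B = 1 / 0.5986 = 1.6706
Highest B → broadest niche (most generalist): Species D (B = 3.39).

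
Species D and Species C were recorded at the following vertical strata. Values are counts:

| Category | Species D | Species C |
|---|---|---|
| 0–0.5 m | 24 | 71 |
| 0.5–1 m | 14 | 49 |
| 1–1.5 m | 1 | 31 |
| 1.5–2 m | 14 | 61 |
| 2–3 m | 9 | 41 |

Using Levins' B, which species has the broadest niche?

Species C

Proportions for Species D (n=62): 24/62=0.3871, 14/62=0.2258, 1/62=0.0161, 14/62=0.2258, 9/62=0.1452
Proportions for Species C (n=253): 71/253=0.2806, 49/253=0.1937, 31/253=0.1225, 61/253=0.2411, 41/253=0.1621
Σp_Dᵢ² = 0.3871² + 0.2258² + 0.0161² + 0.2258² + 0.1452² = 0.149846 + 0.050986 + 0.000259 + 0.050986 + 0.021083 = 0.273160
B_D = 1 / 0.273160 = 3.6609
Σp_Cᵢ² = 0.2806² + 0.1937² + 0.1225² + 0.2411² + 0.1621² = 0.078736 + 0.037520 + 0.015006 + 0.058129 + 0.026276 = 0.215667
B_C = 1 / 0.215667 = 4.6368
Highest B → broadest niche (most generalist): Species C (B = 4.64).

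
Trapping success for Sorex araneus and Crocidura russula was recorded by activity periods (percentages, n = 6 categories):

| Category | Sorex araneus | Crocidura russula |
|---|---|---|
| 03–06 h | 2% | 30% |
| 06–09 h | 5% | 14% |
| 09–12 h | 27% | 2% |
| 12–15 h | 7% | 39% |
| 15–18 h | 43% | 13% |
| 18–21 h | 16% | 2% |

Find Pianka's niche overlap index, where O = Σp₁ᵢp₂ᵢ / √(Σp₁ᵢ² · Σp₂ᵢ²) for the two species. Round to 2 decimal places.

0.37

Convert percentages to proportions (divide by 100).
Σ p₁ᵢp₂ᵢ = 0.0060 + 0.0070 + 0.0054 + 0.0273 + 0.0559 + 0.0032 = 0.1048
Σp_1ᵢ² = 0.02² + 0.05² + 0.27² + 0.07² + 0.43² + 0.16² = 0.0004 + 0.0025 + 0.0729 + 0.0049 + 0.1849 + 0.0256 = 0.2912
Σp_2ᵢ² = 0.30² + 0.14² + 0.02² + 0.39² + 0.13² + 0.02² = 0.0900 + 0.0196 + 0.0004 + 0.1521 + 0.0169 + 0.0004 = 0.2794
O = 0.1048 / √(0.2912 × 0.2794) = 0.1048 / 0.28524 = 0.3674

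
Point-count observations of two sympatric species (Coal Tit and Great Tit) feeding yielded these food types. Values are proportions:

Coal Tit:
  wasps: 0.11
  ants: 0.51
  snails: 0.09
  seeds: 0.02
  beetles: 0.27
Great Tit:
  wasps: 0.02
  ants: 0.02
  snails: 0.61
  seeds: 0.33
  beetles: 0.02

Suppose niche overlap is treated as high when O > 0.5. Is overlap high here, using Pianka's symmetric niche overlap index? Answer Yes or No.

No

Σ p₁ᵢp₂ᵢ = 0.0022 + 0.0102 + 0.0549 + 0.0066 + 0.0054 = 0.0793
Σp_1ᵢ² = 0.11² + 0.51² + 0.09² + 0.02² + 0.27² = 0.0121 + 0.2601 + 0.0081 + 0.0004 + 0.0729 = 0.3536
Σp_2ᵢ² = 0.02² + 0.02² + 0.61² + 0.33² + 0.02² = 0.0004 + 0.0004 + 0.3721 + 0.1089 + 0.0004 = 0.4822
O = 0.0793 / √(0.3536 × 0.4822) = 0.0793 / 0.41292 = 0.1920
O = 0.1920 < 0.5 → No.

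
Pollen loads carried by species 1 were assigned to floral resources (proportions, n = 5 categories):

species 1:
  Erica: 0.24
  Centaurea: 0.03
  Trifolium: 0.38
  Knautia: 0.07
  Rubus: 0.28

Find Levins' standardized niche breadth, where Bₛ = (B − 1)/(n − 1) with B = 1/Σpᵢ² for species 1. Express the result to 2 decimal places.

Σpᵢ² = 0.24² + 0.03² + 0.38² + 0.07² + 0.28² = 0.0576 + 0.0009 + 0.1444 + 0.0049 + 0.0784 = 0.2862
B = 1 / 0.2862 = 3.4941
Bₛ = (B − 1)/(n − 1) = (3.4941 − 1)/(5 − 1) = 2.4941/4 = 0.6235

0.62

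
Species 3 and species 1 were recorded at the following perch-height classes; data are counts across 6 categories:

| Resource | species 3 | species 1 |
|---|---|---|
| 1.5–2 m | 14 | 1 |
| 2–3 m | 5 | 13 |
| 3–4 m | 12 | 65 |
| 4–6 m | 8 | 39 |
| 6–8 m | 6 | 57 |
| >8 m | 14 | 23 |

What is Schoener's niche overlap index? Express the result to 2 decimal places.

0.63

Proportions for species 3 (n=59): 14/59=0.2373, 5/59=0.0847, 12/59=0.2034, 8/59=0.1356, 6/59=0.1017, 14/59=0.2373
Proportions for species 1 (n=198): 1/198=0.0051, 13/198=0.0657, 65/198=0.3283, 39/198=0.1970, 57/198=0.2879, 23/198=0.1162
Σ|p₁ᵢ − p₂ᵢ| = 0.2322 + 0.0190 + 0.1249 + 0.0614 + 0.1862 + 0.1211 = 0.7448
D = 1 − ½ × 0.7448 = 1 − 0.37240 = 0.62760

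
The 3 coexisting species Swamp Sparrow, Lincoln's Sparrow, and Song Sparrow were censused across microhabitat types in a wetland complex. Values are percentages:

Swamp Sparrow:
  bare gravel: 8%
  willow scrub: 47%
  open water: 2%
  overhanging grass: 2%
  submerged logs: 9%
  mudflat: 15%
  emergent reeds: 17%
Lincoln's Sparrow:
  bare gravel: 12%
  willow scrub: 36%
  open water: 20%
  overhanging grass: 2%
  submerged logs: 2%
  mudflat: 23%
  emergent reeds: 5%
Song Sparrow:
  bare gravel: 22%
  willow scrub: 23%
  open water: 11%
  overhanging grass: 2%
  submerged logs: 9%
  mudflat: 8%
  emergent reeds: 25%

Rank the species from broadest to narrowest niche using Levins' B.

Convert percentages to proportions (divide by 100).
Σp_Swamᵢ² = 0.08² + 0.47² + 0.02² + 0.02² + 0.09² + 0.15² + 0.17² = 0.0064 + 0.2209 + 0.0004 + 0.0004 + 0.0081 + 0.0225 + 0.0289 = 0.2876
B_Swam = 1 / 0.2876 = 3.4771
Σp_Lincᵢ² = 0.12² + 0.36² + 0.20² + 0.02² + 0.02² + 0.23² + 0.05² = 0.0144 + 0.1296 + 0.0400 + 0.0004 + 0.0004 + 0.0529 + 0.0025 = 0.2402
B_Linc = 1 / 0.2402 = 4.1632
Σp_Songᵢ² = 0.22² + 0.23² + 0.11² + 0.02² + 0.09² + 0.08² + 0.25² = 0.0484 + 0.0529 + 0.0121 + 0.0004 + 0.0081 + 0.0064 + 0.0625 = 0.1908
B_Song = 1 / 0.1908 = 5.2411
Ranking by B (broadest → narrowest): Song Sparrow (5.24) > Lincoln's Sparrow (4.16) > Swamp Sparrow (3.48)

Song Sparrow > Lincoln's Sparrow > Swamp Sparrow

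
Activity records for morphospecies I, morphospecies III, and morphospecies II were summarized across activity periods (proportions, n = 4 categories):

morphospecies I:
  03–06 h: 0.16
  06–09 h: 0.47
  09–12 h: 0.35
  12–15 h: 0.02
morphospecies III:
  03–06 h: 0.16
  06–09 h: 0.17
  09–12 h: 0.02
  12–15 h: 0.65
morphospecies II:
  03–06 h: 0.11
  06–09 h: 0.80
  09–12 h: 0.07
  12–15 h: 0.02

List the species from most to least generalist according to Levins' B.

morphospecies I > morphospecies III > morphospecies II

Σp_Iᵢ² = 0.16² + 0.47² + 0.35² + 0.02² = 0.0256 + 0.2209 + 0.1225 + 0.0004 = 0.3694
B_I = 1 / 0.3694 = 2.7071
Σp_IIIᵢ² = 0.16² + 0.17² + 0.02² + 0.65² = 0.0256 + 0.0289 + 0.0004 + 0.4225 = 0.4774
B_III = 1 / 0.4774 = 2.0947
Σp_IIᵢ² = 0.11² + 0.80² + 0.07² + 0.02² = 0.0121 + 0.6400 + 0.0049 + 0.0004 = 0.6574
B_II = 1 / 0.6574 = 1.5211
Ranking by B (broadest → narrowest): morphospecies I (2.71) > morphospecies III (2.09) > morphospecies II (1.52)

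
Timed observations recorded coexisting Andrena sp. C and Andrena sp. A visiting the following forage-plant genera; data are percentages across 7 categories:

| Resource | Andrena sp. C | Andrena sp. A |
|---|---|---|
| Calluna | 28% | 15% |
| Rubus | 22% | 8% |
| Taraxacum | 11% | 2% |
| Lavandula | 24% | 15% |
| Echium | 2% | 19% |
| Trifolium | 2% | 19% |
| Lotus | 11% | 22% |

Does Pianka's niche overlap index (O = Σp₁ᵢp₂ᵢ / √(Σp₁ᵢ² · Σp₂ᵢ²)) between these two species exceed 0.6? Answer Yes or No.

Convert percentages to proportions (divide by 100).
Σ p₁ᵢp₂ᵢ = 0.0420 + 0.0176 + 0.0022 + 0.0360 + 0.0038 + 0.0038 + 0.0242 = 0.1296
Σp_1ᵢ² = 0.28² + 0.22² + 0.11² + 0.24² + 0.02² + 0.02² + 0.11² = 0.0784 + 0.0484 + 0.0121 + 0.0576 + 0.0004 + 0.0004 + 0.0121 = 0.2094
Σp_2ᵢ² = 0.15² + 0.08² + 0.02² + 0.15² + 0.19² + 0.19² + 0.22² = 0.0225 + 0.0064 + 0.0004 + 0.0225 + 0.0361 + 0.0361 + 0.0484 = 0.1724
O = 0.1296 / √(0.2094 × 0.1724) = 0.1296 / 0.19000 = 0.6821
O = 0.6821 > 0.6 → Yes.

Yes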